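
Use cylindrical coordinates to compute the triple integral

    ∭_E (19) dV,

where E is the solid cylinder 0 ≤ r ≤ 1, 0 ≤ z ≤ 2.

In cylindrical coordinates, x = r cos(θ), y = r sin(θ), z = z, and dV = r dr dθ dz.

The integrand becomes 19, so

    ∭_E (19) dV = ∫_{0}^{2π} ∫_{0}^{1} ∫_{0}^{2} (19) · r dz dr dθ.

Inner (z): 38r.
Middle (r from 0 to 1): 19.
Outer (θ): 38π.

Therefore the triple integral equals 38π.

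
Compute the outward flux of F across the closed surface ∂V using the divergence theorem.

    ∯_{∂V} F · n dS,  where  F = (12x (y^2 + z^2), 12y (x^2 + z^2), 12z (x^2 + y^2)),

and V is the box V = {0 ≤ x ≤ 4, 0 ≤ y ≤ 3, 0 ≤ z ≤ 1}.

By the divergence theorem,

    ∯_{∂V} F · n dS = ∭_V (∇ · F) dV.

Compute the divergence:
    ∇ · F = ∂F_x/∂x + ∂F_y/∂y + ∂F_z/∂z = 12y^2 + 12z^2 + 12x^2 + 12z^2 + 12x^2 + 12y^2 = 24x^2 + 24y^2 + 24z^2.

V is a rectangular box, so dV = dx dy dz with 0 ≤ x ≤ 4, 0 ≤ y ≤ 3, 0 ≤ z ≤ 1.

Integrate (24x^2 + 24y^2 + 24z^2) over V as an iterated integral:

    ∭_V (∇·F) dV = ∫_0^{4} ∫_0^{3} ∫_0^{1} (24x^2 + 24y^2 + 24z^2) dz dy dx.

Inner (z from 0 to 1): 24x^2 + 24y^2 + 8.
Middle (y from 0 to 3): 72x^2 + 240.
Outer (x from 0 to 4): 2496.

Therefore ∯_{∂V} F · n dS = 2496.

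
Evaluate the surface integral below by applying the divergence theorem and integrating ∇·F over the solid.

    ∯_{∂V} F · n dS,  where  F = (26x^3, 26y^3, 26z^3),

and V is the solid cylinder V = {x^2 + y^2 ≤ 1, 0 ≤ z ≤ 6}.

By the divergence theorem,

    ∯_{∂V} F · n dS = ∭_V (∇ · F) dV.

Compute the divergence:
    ∇ · F = ∂F_x/∂x + ∂F_y/∂y + ∂F_z/∂z = 78x^2 + 78y^2 + 78z^2.

In cylindrical coordinates, x = r cos(θ), y = r sin(θ), z = z, dV = r dr dθ dz, with 0 ≤ r ≤ 1, 0 ≤ θ ≤ 2π, 0 ≤ z ≤ 6.

The integrand, after substitution and multiplying by the volume element, becomes (78r^2 + 78z^2) · r, so

    ∭_V (∇·F) dV = ∫_0^{2π} ∫_0^{1} ∫_0^{6} (78r^2 + 78z^2) · r dz dr dθ.

Inner (z from 0 to 6): 468r (r^2 + 12).
Middle (r from 0 to 1): 2925.
Outer (θ from 0 to 2π): 5850π.

Therefore ∯_{∂V} F · n dS = 5850π.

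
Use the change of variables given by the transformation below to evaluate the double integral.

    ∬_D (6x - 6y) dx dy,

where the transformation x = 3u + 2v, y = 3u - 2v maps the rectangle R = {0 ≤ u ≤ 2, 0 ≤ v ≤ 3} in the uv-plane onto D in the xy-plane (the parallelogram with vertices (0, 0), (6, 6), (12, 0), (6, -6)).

Compute the Jacobian determinant of (x, y) with respect to (u, v):

    ∂(x,y)/∂(u,v) = | 3  2 | = (3)(-2) - (2)(3) = -12.
                   | 3  -2 |

Its absolute value is |J| = 12 (the area scaling factor).

Substituting x = 3u + 2v, y = 3u - 2v into the integrand,

    6x - 6y → 24v,

so the integral becomes

    ∬_R (24v) · |J| du dv = ∫_0^2 ∫_0^3 (288v) dv du.

Inner (v): 1296.
Outer (u): 2592.

Therefore ∬_D (6x - 6y) dx dy = 2592.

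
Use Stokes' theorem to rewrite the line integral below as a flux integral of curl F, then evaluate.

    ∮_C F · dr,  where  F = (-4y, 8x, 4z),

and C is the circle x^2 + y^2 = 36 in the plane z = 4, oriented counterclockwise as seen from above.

Let S be the flat disk x^2 + y^2 ≤ 36 in the plane z = 4, with upward unit normal n̂ = ẑ. By Stokes' theorem,

    ∮_C F · dr = ∬_S (∇ × F) · n̂ dS = ∬_D (curl F)_z dA,

where D is the disk x^2 + y^2 ≤ 36.

Compute the curl of F = (-4y, 8x, 4z):
    (∇ × F)_x = ∂F_z/∂y - ∂F_y/∂z = 0,
    (∇ × F)_y = ∂F_x/∂z - ∂F_z/∂x = 0,
    (∇ × F)_z = ∂F_y/∂x - ∂F_x/∂y = 12.

On z = 4, (curl F)_z = 12.

Convert to polar (x = r cos θ, y = r sin θ, dA = r dr dθ); the integrand becomes 12, so

    ∬_D (curl F)_z dA = ∫_0^{2π} ∫_0^{6} (12) · r dr dθ.

Inner (r from 0 to 6): 216.
Outer (θ from 0 to 2π): 432π.

Therefore ∮_C F · dr = 432π.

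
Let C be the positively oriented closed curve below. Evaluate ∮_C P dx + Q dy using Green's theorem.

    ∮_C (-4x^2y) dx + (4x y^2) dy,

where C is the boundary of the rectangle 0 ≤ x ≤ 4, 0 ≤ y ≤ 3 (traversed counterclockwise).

Green's theorem converts the closed line integral into a double integral over the enclosed region D:

    ∮_C P dx + Q dy = ∬_D (∂Q/∂x - ∂P/∂y) dA.

Here P = -4x^2y, Q = 4x y^2, so

    ∂Q/∂x = 4y^2,    ∂P/∂y = -4x^2,
    ∂Q/∂x - ∂P/∂y = 4x^2 + 4y^2.

D is the region 0 ≤ x ≤ 4, 0 ≤ y ≤ 3. Evaluating the double integral:

    ∬_D (4x^2 + 4y^2) dA = ∫_0^{4} ∫_0^{3} (4x^2 + 4y^2) dy dx.

Inner (y from 0 to 3): 12x^2 + 36.
Outer (x from 0 to 4): 400.

Therefore ∮_C P dx + Q dy = 400.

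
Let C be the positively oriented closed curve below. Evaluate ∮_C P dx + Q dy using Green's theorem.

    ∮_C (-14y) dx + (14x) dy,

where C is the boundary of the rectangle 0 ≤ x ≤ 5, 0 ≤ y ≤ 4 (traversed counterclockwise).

Green's theorem converts the closed line integral into a double integral over the enclosed region D:

    ∮_C P dx + Q dy = ∬_D (∂Q/∂x - ∂P/∂y) dA.

Here P = -14y, Q = 14x, so

    ∂Q/∂x = 14,    ∂P/∂y = -14,
    ∂Q/∂x - ∂P/∂y = 28.

D is the region 0 ≤ x ≤ 5, 0 ≤ y ≤ 4. Evaluating the double integral:

    ∬_D (28) dA = ∫_0^{5} ∫_0^{4} (28) dy dx.

Inner (y from 0 to 4): 112.
Outer (x from 0 to 5): 560.

Therefore ∮_C P dx + Q dy = 560.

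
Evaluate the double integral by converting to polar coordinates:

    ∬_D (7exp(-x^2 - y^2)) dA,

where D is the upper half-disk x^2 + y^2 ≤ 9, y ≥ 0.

The region D is 0 ≤ r ≤ 3, 0 ≤ θ ≤ π in polar coordinates, where x = r cos(θ), y = r sin(θ), and dA = r dr dθ.

Under the substitution, the integrand becomes 7exp(-r^2), so

    ∬_D (7exp(-x^2 - y^2)) dA = ∫_{0}^{π} ∫_{0}^{3} (7exp(-r^2)) · r dr dθ.

Inner integral (in r): ∫_{0}^{3} (7exp(-r^2)) · r dr = 7/2 - 7exp(-9)/2.

Outer integral (in θ): ∫_{0}^{π} (7/2 - 7exp(-9)/2) dθ = -7π (1 - exp(9))exp(-9)/2.

Therefore ∬_D (7exp(-x^2 - y^2)) dA = -7π (1 - exp(9))exp(-9)/2.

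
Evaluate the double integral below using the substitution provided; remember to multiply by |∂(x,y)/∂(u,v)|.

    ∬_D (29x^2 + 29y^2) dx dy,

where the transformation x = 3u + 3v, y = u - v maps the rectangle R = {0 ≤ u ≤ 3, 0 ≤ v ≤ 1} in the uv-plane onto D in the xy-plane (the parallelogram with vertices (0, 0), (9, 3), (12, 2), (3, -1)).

Compute the Jacobian determinant of (x, y) with respect to (u, v):

    ∂(x,y)/∂(u,v) = | 3  3 | = (3)(-1) - (3)(1) = -6.
                   | 1  -1 |

Its absolute value is |J| = 6 (the area scaling factor).

Substituting x = 3u + 3v, y = u - v into the integrand,

    29x^2 + 29y^2 → 290u^2 + 464u v + 290v^2,

so the integral becomes

    ∬_R (290u^2 + 464u v + 290v^2) · |J| du dv = ∫_0^3 ∫_0^1 (1740u^2 + 2784u v + 1740v^2) dv du.

Inner (v): 1740u^2 + 1392u + 580.
Outer (u): 23664.

Therefore ∬_D (29x^2 + 29y^2) dx dy = 23664.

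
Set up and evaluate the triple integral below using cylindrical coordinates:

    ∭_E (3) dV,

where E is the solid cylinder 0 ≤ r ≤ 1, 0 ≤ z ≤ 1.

In cylindrical coordinates, x = r cos(θ), y = r sin(θ), z = z, and dV = r dr dθ dz.

The integrand becomes 3, so

    ∭_E (3) dV = ∫_{0}^{2π} ∫_{0}^{1} ∫_{0}^{1} (3) · r dz dr dθ.

Inner (z): 3r.
Middle (r from 0 to 1): 3/2.
Outer (θ): 3π.

Therefore the triple integral equals 3π.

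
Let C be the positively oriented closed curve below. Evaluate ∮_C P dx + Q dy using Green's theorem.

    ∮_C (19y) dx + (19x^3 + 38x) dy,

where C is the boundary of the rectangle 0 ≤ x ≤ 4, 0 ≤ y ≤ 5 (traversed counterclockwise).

Green's theorem converts the closed line integral into a double integral over the enclosed region D:

    ∮_C P dx + Q dy = ∬_D (∂Q/∂x - ∂P/∂y) dA.

Here P = 19y, Q = 19x^3 + 38x, so

    ∂Q/∂x = 57x^2 + 38,    ∂P/∂y = 19,
    ∂Q/∂x - ∂P/∂y = 57x^2 + 19.

D is the region 0 ≤ x ≤ 4, 0 ≤ y ≤ 5. Evaluating the double integral:

    ∬_D (57x^2 + 19) dA = ∫_0^{4} ∫_0^{5} (57x^2 + 19) dy dx.

Inner (y from 0 to 5): 285x^2 + 95.
Outer (x from 0 to 4): 6460.

Therefore ∮_C P dx + Q dy = 6460.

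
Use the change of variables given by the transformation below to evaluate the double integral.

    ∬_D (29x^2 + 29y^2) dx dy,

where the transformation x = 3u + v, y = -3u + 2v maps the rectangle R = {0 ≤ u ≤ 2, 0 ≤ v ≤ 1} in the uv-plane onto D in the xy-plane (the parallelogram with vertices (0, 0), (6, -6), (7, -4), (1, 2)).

Compute the Jacobian determinant of (x, y) with respect to (u, v):

    ∂(x,y)/∂(u,v) = | 3  1 | = (3)(2) - (1)(-3) = 9.
                   | -3  2 |

Its absolute value is |J| = 9 (the area scaling factor).

Substituting x = 3u + v, y = -3u + 2v into the integrand,

    29x^2 + 29y^2 → 522u^2 - 174u v + 145v^2,

so the integral becomes

    ∬_R (522u^2 - 174u v + 145v^2) · |J| du dv = ∫_0^2 ∫_0^1 (4698u^2 - 1566u v + 1305v^2) dv du.

Inner (v): 4698u^2 - 783u + 435.
Outer (u): 11832.

Therefore ∬_D (29x^2 + 29y^2) dx dy = 11832.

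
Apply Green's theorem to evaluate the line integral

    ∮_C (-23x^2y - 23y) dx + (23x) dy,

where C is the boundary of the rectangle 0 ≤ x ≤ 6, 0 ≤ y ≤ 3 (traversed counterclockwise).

Green's theorem converts the closed line integral into a double integral over the enclosed region D:

    ∮_C P dx + Q dy = ∬_D (∂Q/∂x - ∂P/∂y) dA.

Here P = -23x^2y - 23y, Q = 23x, so

    ∂Q/∂x = 23,    ∂P/∂y = -23x^2 - 23,
    ∂Q/∂x - ∂P/∂y = 23x^2 + 46.

D is the region 0 ≤ x ≤ 6, 0 ≤ y ≤ 3. Evaluating the double integral:

    ∬_D (23x^2 + 46) dA = ∫_0^{6} ∫_0^{3} (23x^2 + 46) dy dx.

Inner (y from 0 to 3): 69x^2 + 138.
Outer (x from 0 to 6): 5796.

Therefore ∮_C P dx + Q dy = 5796.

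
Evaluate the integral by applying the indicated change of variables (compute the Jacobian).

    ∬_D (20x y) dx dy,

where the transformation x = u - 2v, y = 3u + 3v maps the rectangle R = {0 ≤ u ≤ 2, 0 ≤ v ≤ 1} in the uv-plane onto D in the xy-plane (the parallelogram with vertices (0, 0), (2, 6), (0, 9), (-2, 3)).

Compute the Jacobian determinant of (x, y) with respect to (u, v):

    ∂(x,y)/∂(u,v) = | 1  -2 | = (1)(3) - (-2)(3) = 9.
                   | 3  3 |

Its absolute value is |J| = 9 (the area scaling factor).

Substituting x = u - 2v, y = 3u + 3v into the integrand,

    20x y → 60u^2 - 60u v - 120v^2,

so the integral becomes

    ∬_R (60u^2 - 60u v - 120v^2) · |J| du dv = ∫_0^2 ∫_0^1 (540u^2 - 540u v - 1080v^2) dv du.

Inner (v): 540u^2 - 270u - 360.
Outer (u): 180.

Therefore ∬_D (20x y) dx dy = 180.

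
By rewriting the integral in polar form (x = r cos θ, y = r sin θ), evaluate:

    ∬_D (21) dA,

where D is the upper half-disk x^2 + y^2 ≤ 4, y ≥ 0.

The region D is 0 ≤ r ≤ 2, 0 ≤ θ ≤ π in polar coordinates, where x = r cos(θ), y = r sin(θ), and dA = r dr dθ.

Under the substitution, the integrand becomes 21, so

    ∬_D (21) dA = ∫_{0}^{π} ∫_{0}^{2} (21) · r dr dθ.

Inner integral (in r): ∫_{0}^{2} (21) · r dr = 42.

Outer integral (in θ): ∫_{0}^{π} (42) dθ = 42π.

Therefore ∬_D (21) dA = 42π.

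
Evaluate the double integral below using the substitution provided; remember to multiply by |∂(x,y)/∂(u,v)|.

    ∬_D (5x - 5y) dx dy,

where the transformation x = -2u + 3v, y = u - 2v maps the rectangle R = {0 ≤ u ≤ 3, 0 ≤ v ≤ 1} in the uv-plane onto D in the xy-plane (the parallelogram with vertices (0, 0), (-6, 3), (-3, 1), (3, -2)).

Compute the Jacobian determinant of (x, y) with respect to (u, v):

    ∂(x,y)/∂(u,v) = | -2  3 | = (-2)(-2) - (3)(1) = 1.
                   | 1  -2 |

Its absolute value is |J| = 1 (the area scaling factor).

Substituting x = -2u + 3v, y = u - 2v into the integrand,

    5x - 5y → -15u + 25v,

so the integral becomes

    ∬_R (-15u + 25v) · |J| du dv = ∫_0^3 ∫_0^1 (-15u + 25v) dv du.

Inner (v): 25/2 - 15u.
Outer (u): -30.

Therefore ∬_D (5x - 5y) dx dy = -30.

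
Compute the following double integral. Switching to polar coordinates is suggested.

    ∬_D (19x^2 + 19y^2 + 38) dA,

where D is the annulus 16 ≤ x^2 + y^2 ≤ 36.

The region D is 4 ≤ r ≤ 6, 0 ≤ θ ≤ 2π in polar coordinates, where x = r cos(θ), y = r sin(θ), and dA = r dr dθ.

Under the substitution, the integrand becomes 19r^2 + 38, so

    ∬_D (19x^2 + 19y^2 + 38) dA = ∫_{0}^{2π} ∫_{4}^{6} (19r^2 + 38) · r dr dθ.

Inner integral (in r): ∫_{4}^{6} (19r^2 + 38) · r dr = 5320.

Outer integral (in θ): ∫_{0}^{2π} (5320) dθ = 10640π.

Therefore ∬_D (19x^2 + 19y^2 + 38) dA = 10640π.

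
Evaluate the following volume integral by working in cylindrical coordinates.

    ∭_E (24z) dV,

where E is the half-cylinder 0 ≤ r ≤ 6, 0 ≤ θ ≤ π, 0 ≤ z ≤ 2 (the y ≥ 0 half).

In cylindrical coordinates, x = r cos(θ), y = r sin(θ), z = z, and dV = r dr dθ dz.

The integrand becomes 24z, so

    ∭_E (24z) dV = ∫_{0}^{π} ∫_{0}^{6} ∫_{0}^{2} (24z) · r dz dr dθ.

Inner (z): 48r.
Middle (r from 0 to 6): 864.
Outer (θ): 864π.

Therefore the triple integral equals 864π.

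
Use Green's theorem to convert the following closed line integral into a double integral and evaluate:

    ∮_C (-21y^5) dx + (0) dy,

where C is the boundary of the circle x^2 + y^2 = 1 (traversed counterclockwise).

Green's theorem converts the closed line integral into a double integral over the enclosed region D:

    ∮_C P dx + Q dy = ∬_D (∂Q/∂x - ∂P/∂y) dA.

Here P = -21y^5, Q = 0, so

    ∂Q/∂x = 0,    ∂P/∂y = -105y^4,
    ∂Q/∂x - ∂P/∂y = 105y^4.

D is the region x^2 + y^2 ≤ 1. Evaluating the double integral:

In polar coordinates (x = r cos θ, y = r sin θ, dA = r dr dθ) the integrand becomes 105r^4sin(θ)^4, so

    ∬_D (105y^4) dA = ∫_0^{2π} ∫_0^{1} (105r^4sin(θ)^4) · r dr dθ.

Inner (r from 0 to 1): 35sin(θ)^4/2.
Outer (θ from 0 to 2π): 105π/8.

Therefore ∮_C P dx + Q dy = 105π/8.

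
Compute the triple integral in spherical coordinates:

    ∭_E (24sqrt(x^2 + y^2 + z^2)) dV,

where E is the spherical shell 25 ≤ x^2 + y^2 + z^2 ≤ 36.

In spherical coordinates, x = ρ sin(φ) cos(θ), y = ρ sin(φ) sin(θ), z = ρ cos(φ), and dV = ρ^2 sin(φ) dρ dφ dθ.

The integrand becomes 24ρ, so

    ∭_E (24sqrt(x^2 + y^2 + z^2)) dV = ∫_{0}^{2π} ∫_{0}^{π} ∫_{5}^{6} (24ρ) · ρ^2 sin(φ) dρ dφ dθ.

Inner (ρ): 4026sin(φ).
Middle (φ): 8052.
Outer (θ): 16104π.

Therefore the triple integral equals 16104π.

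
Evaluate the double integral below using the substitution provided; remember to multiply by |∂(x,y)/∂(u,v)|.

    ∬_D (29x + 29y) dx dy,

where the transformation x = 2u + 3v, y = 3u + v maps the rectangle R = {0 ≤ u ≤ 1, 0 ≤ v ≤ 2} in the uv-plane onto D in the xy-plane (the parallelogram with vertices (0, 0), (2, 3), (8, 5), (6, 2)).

Compute the Jacobian determinant of (x, y) with respect to (u, v):

    ∂(x,y)/∂(u,v) = | 2  3 | = (2)(1) - (3)(3) = -7.
                   | 3  1 |

Its absolute value is |J| = 7 (the area scaling factor).

Substituting x = 2u + 3v, y = 3u + v into the integrand,

    29x + 29y → 145u + 116v,

so the integral becomes

    ∬_R (145u + 116v) · |J| du dv = ∫_0^1 ∫_0^2 (1015u + 812v) dv du.

Inner (v): 2030u + 1624.
Outer (u): 2639.

Therefore ∬_D (29x + 29y) dx dy = 2639.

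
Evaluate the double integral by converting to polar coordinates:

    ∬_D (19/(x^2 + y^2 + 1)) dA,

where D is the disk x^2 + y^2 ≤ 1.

The region D is 0 ≤ r ≤ 1, 0 ≤ θ ≤ 2π in polar coordinates, where x = r cos(θ), y = r sin(θ), and dA = r dr dθ.

Under the substitution, the integrand becomes 19/(r^2 + 1), so

    ∬_D (19/(x^2 + y^2 + 1)) dA = ∫_{0}^{2π} ∫_{0}^{1} (19/(r^2 + 1)) · r dr dθ.

Inner integral (in r): ∫_{0}^{1} (19/(r^2 + 1)) · r dr = 19log(2)/2.

Outer integral (in θ): ∫_{0}^{2π} (19log(2)/2) dθ = 19π log(2).

Therefore ∬_D (19/(x^2 + y^2 + 1)) dA = 19π log(2).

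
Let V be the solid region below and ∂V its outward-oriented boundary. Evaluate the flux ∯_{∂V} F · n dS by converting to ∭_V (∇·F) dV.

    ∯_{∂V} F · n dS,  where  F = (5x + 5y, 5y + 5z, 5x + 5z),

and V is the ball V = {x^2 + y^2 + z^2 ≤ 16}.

By the divergence theorem,

    ∯_{∂V} F · n dS = ∭_V (∇ · F) dV.

Compute the divergence:
    ∇ · F = ∂F_x/∂x + ∂F_y/∂y + ∂F_z/∂z = 5 + 5 + 5 = 15.

In spherical coordinates, x = ρ sin(φ) cos(θ), y = ρ sin(φ) sin(θ), z = ρ cos(φ), dV = ρ^2 sin(φ) dρ dφ dθ, with 0 ≤ ρ ≤ 4, 0 ≤ φ ≤ π, 0 ≤ θ ≤ 2π.

The integrand, after substitution and multiplying by the volume element, becomes (15) · ρ^2 sin(φ), so

    ∭_V (∇·F) dV = ∫_0^{2π} ∫_0^{π} ∫_0^{4} (15) · ρ^2 sin(φ) dρ dφ dθ.

Inner (ρ from 0 to 4): 320sin(φ).
Middle (φ from 0 to π): 640.
Outer (θ from 0 to 2π): 1280π.

Therefore ∯_{∂V} F · n dS = 1280π.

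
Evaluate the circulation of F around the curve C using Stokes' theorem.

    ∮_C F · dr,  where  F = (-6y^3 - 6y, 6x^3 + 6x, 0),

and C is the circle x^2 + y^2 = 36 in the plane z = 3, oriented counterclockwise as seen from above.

Let S be the flat disk x^2 + y^2 ≤ 36 in the plane z = 3, with upward unit normal n̂ = ẑ. By Stokes' theorem,

    ∮_C F · dr = ∬_S (∇ × F) · n̂ dS = ∬_D (curl F)_z dA,

where D is the disk x^2 + y^2 ≤ 36.

Compute the curl of F = (-6y^3 - 6y, 6x^3 + 6x, 0):
    (∇ × F)_x = ∂F_z/∂y - ∂F_y/∂z = 0,
    (∇ × F)_y = ∂F_x/∂z - ∂F_z/∂x = 0,
    (∇ × F)_z = ∂F_y/∂x - ∂F_x/∂y = 18x^2 + 18y^2 + 12.

On z = 3, (curl F)_z = 18x^2 + 18y^2 + 12.

Convert to polar (x = r cos θ, y = r sin θ, dA = r dr dθ); the integrand becomes 18r^2 + 12, so

    ∬_D (curl F)_z dA = ∫_0^{2π} ∫_0^{6} (18r^2 + 12) · r dr dθ.

Inner (r from 0 to 6): 6048.
Outer (θ from 0 to 2π): 12096π.

Therefore ∮_C F · dr = 12096π.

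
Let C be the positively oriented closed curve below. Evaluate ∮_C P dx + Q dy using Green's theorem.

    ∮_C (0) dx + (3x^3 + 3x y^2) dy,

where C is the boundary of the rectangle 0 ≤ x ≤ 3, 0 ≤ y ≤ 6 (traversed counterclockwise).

Green's theorem converts the closed line integral into a double integral over the enclosed region D:

    ∮_C P dx + Q dy = ∬_D (∂Q/∂x - ∂P/∂y) dA.

Here P = 0, Q = 3x^3 + 3x y^2, so

    ∂Q/∂x = 9x^2 + 3y^2,    ∂P/∂y = 0,
    ∂Q/∂x - ∂P/∂y = 9x^2 + 3y^2.

D is the region 0 ≤ x ≤ 3, 0 ≤ y ≤ 6. Evaluating the double integral:

    ∬_D (9x^2 + 3y^2) dA = ∫_0^{3} ∫_0^{6} (9x^2 + 3y^2) dy dx.

Inner (y from 0 to 6): 54x^2 + 216.
Outer (x from 0 to 3): 1134.

Therefore ∮_C P dx + Q dy = 1134.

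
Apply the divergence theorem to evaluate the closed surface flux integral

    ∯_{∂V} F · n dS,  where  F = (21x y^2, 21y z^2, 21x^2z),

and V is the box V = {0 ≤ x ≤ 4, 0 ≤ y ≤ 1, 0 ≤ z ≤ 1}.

By the divergence theorem,

    ∯_{∂V} F · n dS = ∭_V (∇ · F) dV.

Compute the divergence:
    ∇ · F = ∂F_x/∂x + ∂F_y/∂y + ∂F_z/∂z = 21y^2 + 21z^2 + 21x^2 = 21x^2 + 21y^2 + 21z^2.

V is a rectangular box, so dV = dx dy dz with 0 ≤ x ≤ 4, 0 ≤ y ≤ 1, 0 ≤ z ≤ 1.

Integrate (21x^2 + 21y^2 + 21z^2) over V as an iterated integral:

    ∭_V (∇·F) dV = ∫_0^{4} ∫_0^{1} ∫_0^{1} (21x^2 + 21y^2 + 21z^2) dz dy dx.

Inner (z from 0 to 1): 21x^2 + 21y^2 + 7.
Middle (y from 0 to 1): 21x^2 + 14.
Outer (x from 0 to 4): 504.

Therefore ∯_{∂V} F · n dS = 504.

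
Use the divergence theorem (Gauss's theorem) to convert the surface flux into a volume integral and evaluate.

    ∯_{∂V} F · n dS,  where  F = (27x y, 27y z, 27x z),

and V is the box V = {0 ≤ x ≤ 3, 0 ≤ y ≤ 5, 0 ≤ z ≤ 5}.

By the divergence theorem,

    ∯_{∂V} F · n dS = ∭_V (∇ · F) dV.

Compute the divergence:
    ∇ · F = ∂F_x/∂x + ∂F_y/∂y + ∂F_z/∂z = 27y + 27z + 27x = 27x + 27y + 27z.

V is a rectangular box, so dV = dx dy dz with 0 ≤ x ≤ 3, 0 ≤ y ≤ 5, 0 ≤ z ≤ 5.

Integrate (27x + 27y + 27z) over V as an iterated integral:

    ∭_V (∇·F) dV = ∫_0^{3} ∫_0^{5} ∫_0^{5} (27x + 27y + 27z) dz dy dx.

Inner (z from 0 to 5): 135x + 135y + 675/2.
Middle (y from 0 to 5): 675x + 3375.
Outer (x from 0 to 3): 26325/2.

Therefore ∯_{∂V} F · n dS = 26325/2.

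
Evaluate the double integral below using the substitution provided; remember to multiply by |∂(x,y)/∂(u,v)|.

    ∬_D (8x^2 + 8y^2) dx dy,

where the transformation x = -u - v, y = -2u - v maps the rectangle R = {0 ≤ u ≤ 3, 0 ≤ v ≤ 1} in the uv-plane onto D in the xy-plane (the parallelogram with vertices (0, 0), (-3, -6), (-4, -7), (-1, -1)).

Compute the Jacobian determinant of (x, y) with respect to (u, v):

    ∂(x,y)/∂(u,v) = | -1  -1 | = (-1)(-1) - (-1)(-2) = -1.
                   | -2  -1 |

Its absolute value is |J| = 1 (the area scaling factor).

Substituting x = -u - v, y = -2u - v into the integrand,

    8x^2 + 8y^2 → 40u^2 + 48u v + 16v^2,

so the integral becomes

    ∬_R (40u^2 + 48u v + 16v^2) · |J| du dv = ∫_0^3 ∫_0^1 (40u^2 + 48u v + 16v^2) dv du.

Inner (v): 40u^2 + 24u + 16/3.
Outer (u): 484.

Therefore ∬_D (8x^2 + 8y^2) dx dy = 484.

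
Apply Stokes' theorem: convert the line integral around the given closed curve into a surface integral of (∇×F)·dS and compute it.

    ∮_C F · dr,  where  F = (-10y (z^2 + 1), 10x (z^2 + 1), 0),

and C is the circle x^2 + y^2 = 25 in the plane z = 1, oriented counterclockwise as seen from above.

Let S be the flat disk x^2 + y^2 ≤ 25 in the plane z = 1, with upward unit normal n̂ = ẑ. By Stokes' theorem,

    ∮_C F · dr = ∬_S (∇ × F) · n̂ dS = ∬_D (curl F)_z dA,

where D is the disk x^2 + y^2 ≤ 25.

Compute the curl of F = (-10y (z^2 + 1), 10x (z^2 + 1), 0):
    (∇ × F)_x = ∂F_z/∂y - ∂F_y/∂z = -20x z,
    (∇ × F)_y = ∂F_x/∂z - ∂F_z/∂x = -20y z,
    (∇ × F)_z = ∂F_y/∂x - ∂F_x/∂y = 20z^2 + 20.

On z = 1, (curl F)_z = 40.

Convert to polar (x = r cos θ, y = r sin θ, dA = r dr dθ); the integrand becomes 40, so

    ∬_D (curl F)_z dA = ∫_0^{2π} ∫_0^{5} (40) · r dr dθ.

Inner (r from 0 to 5): 500.
Outer (θ from 0 to 2π): 1000π.

Therefore ∮_C F · dr = 1000π.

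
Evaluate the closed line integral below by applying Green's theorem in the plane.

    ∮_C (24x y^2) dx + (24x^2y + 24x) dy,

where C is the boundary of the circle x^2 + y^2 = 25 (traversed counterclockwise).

Green's theorem converts the closed line integral into a double integral over the enclosed region D:

    ∮_C P dx + Q dy = ∬_D (∂Q/∂x - ∂P/∂y) dA.

Here P = 24x y^2, Q = 24x^2y + 24x, so

    ∂Q/∂x = 48x y + 24,    ∂P/∂y = 48x y,
    ∂Q/∂x - ∂P/∂y = 24.

D is the region x^2 + y^2 ≤ 25. Evaluating the double integral:

In polar coordinates (x = r cos θ, y = r sin θ, dA = r dr dθ) the integrand becomes 24, so

    ∬_D (24) dA = ∫_0^{2π} ∫_0^{5} (24) · r dr dθ.

Inner (r from 0 to 5): 300.
Outer (θ from 0 to 2π): 600π.

Therefore ∮_C P dx + Q dy = 600π.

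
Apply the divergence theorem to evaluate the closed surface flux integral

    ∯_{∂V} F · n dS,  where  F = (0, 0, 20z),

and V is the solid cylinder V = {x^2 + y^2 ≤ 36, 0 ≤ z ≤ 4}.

By the divergence theorem,

    ∯_{∂V} F · n dS = ∭_V (∇ · F) dV.

Compute the divergence:
    ∇ · F = ∂F_x/∂x + ∂F_y/∂y + ∂F_z/∂z = 0 + 0 + 20 = 20.

In cylindrical coordinates, x = r cos(θ), y = r sin(θ), z = z, dV = r dr dθ dz, with 0 ≤ r ≤ 6, 0 ≤ θ ≤ 2π, 0 ≤ z ≤ 4.

The integrand, after substitution and multiplying by the volume element, becomes (20) · r, so

    ∭_V (∇·F) dV = ∫_0^{2π} ∫_0^{6} ∫_0^{4} (20) · r dz dr dθ.

Inner (z from 0 to 4): 80r.
Middle (r from 0 to 6): 1440.
Outer (θ from 0 to 2π): 2880π.

Therefore ∯_{∂V} F · n dS = 2880π.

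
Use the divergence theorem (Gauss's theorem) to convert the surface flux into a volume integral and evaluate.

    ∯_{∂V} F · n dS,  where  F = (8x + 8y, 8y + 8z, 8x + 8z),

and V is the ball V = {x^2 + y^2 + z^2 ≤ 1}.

By the divergence theorem,

    ∯_{∂V} F · n dS = ∭_V (∇ · F) dV.

Compute the divergence:
    ∇ · F = ∂F_x/∂x + ∂F_y/∂y + ∂F_z/∂z = 8 + 8 + 8 = 24.

In spherical coordinates, x = ρ sin(φ) cos(θ), y = ρ sin(φ) sin(θ), z = ρ cos(φ), dV = ρ^2 sin(φ) dρ dφ dθ, with 0 ≤ ρ ≤ 1, 0 ≤ φ ≤ π, 0 ≤ θ ≤ 2π.

The integrand, after substitution and multiplying by the volume element, becomes (24) · ρ^2 sin(φ), so

    ∭_V (∇·F) dV = ∫_0^{2π} ∫_0^{π} ∫_0^{1} (24) · ρ^2 sin(φ) dρ dφ dθ.

Inner (ρ from 0 to 1): 8sin(φ).
Middle (φ from 0 to π): 16.
Outer (θ from 0 to 2π): 32π.

Therefore ∯_{∂V} F · n dS = 32π.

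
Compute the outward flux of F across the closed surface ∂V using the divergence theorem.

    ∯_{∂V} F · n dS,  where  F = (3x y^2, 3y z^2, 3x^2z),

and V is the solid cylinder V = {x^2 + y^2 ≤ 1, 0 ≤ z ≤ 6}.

By the divergence theorem,

    ∯_{∂V} F · n dS = ∭_V (∇ · F) dV.

Compute the divergence:
    ∇ · F = ∂F_x/∂x + ∂F_y/∂y + ∂F_z/∂z = 3y^2 + 3z^2 + 3x^2 = 3x^2 + 3y^2 + 3z^2.

In cylindrical coordinates, x = r cos(θ), y = r sin(θ), z = z, dV = r dr dθ dz, with 0 ≤ r ≤ 1, 0 ≤ θ ≤ 2π, 0 ≤ z ≤ 6.

The integrand, after substitution and multiplying by the volume element, becomes (3r^2 + 3z^2) · r, so

    ∭_V (∇·F) dV = ∫_0^{2π} ∫_0^{1} ∫_0^{6} (3r^2 + 3z^2) · r dz dr dθ.

Inner (z from 0 to 6): 18r (r^2 + 12).
Middle (r from 0 to 1): 225/2.
Outer (θ from 0 to 2π): 225π.

Therefore ∯_{∂V} F · n dS = 225π.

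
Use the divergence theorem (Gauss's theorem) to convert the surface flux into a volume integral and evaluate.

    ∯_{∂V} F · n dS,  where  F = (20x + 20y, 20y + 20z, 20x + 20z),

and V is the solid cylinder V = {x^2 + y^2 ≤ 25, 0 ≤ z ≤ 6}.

By the divergence theorem,

    ∯_{∂V} F · n dS = ∭_V (∇ · F) dV.

Compute the divergence:
    ∇ · F = ∂F_x/∂x + ∂F_y/∂y + ∂F_z/∂z = 20 + 20 + 20 = 60.

In cylindrical coordinates, x = r cos(θ), y = r sin(θ), z = z, dV = r dr dθ dz, with 0 ≤ r ≤ 5, 0 ≤ θ ≤ 2π, 0 ≤ z ≤ 6.

The integrand, after substitution and multiplying by the volume element, becomes (60) · r, so

    ∭_V (∇·F) dV = ∫_0^{2π} ∫_0^{5} ∫_0^{6} (60) · r dz dr dθ.

Inner (z from 0 to 6): 360r.
Middle (r from 0 to 5): 4500.
Outer (θ from 0 to 2π): 9000π.

Therefore ∯_{∂V} F · n dS = 9000π.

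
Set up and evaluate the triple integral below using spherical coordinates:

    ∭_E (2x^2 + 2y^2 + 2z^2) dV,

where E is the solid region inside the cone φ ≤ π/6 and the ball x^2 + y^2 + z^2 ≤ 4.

In spherical coordinates, x = ρ sin(φ) cos(θ), y = ρ sin(φ) sin(θ), z = ρ cos(φ), and dV = ρ^2 sin(φ) dρ dφ dθ.

The integrand becomes 2ρ^2, so

    ∭_E (2x^2 + 2y^2 + 2z^2) dV = ∫_{0}^{2π} ∫_{0}^{π/6} ∫_{0}^{2} (2ρ^2) · ρ^2 sin(φ) dρ dφ dθ.

Inner (ρ): 64sin(φ)/5.
Middle (φ): 64/5 - 32sqrt(3)/5.
Outer (θ): 64π (2 - sqrt(3))/5.

Therefore the triple integral equals 64π (2 - sqrt(3))/5.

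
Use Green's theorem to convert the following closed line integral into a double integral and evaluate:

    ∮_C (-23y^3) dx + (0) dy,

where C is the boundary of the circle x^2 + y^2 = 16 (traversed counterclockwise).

Green's theorem converts the closed line integral into a double integral over the enclosed region D:

    ∮_C P dx + Q dy = ∬_D (∂Q/∂x - ∂P/∂y) dA.

Here P = -23y^3, Q = 0, so

    ∂Q/∂x = 0,    ∂P/∂y = -69y^2,
    ∂Q/∂x - ∂P/∂y = 69y^2.

D is the region x^2 + y^2 ≤ 16. Evaluating the double integral:

In polar coordinates (x = r cos θ, y = r sin θ, dA = r dr dθ) the integrand becomes 69r^2sin(θ)^2, so

    ∬_D (69y^2) dA = ∫_0^{2π} ∫_0^{4} (69r^2sin(θ)^2) · r dr dθ.

Inner (r from 0 to 4): 4416sin(θ)^2.
Outer (θ from 0 to 2π): 4416π.

Therefore ∮_C P dx + Q dy = 4416π.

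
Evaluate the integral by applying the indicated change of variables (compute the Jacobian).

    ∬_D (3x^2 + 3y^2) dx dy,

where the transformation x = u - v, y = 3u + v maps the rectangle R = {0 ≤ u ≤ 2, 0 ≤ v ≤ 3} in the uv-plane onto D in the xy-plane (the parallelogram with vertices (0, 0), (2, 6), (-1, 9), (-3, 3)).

Compute the Jacobian determinant of (x, y) with respect to (u, v):

    ∂(x,y)/∂(u,v) = | 1  -1 | = (1)(1) - (-1)(3) = 4.
                   | 3  1 |

Its absolute value is |J| = 4 (the area scaling factor).

Substituting x = u - v, y = 3u + v into the integrand,

    3x^2 + 3y^2 → 30u^2 + 12u v + 6v^2,

so the integral becomes

    ∬_R (30u^2 + 12u v + 6v^2) · |J| du dv = ∫_0^2 ∫_0^3 (120u^2 + 48u v + 24v^2) dv du.

Inner (v): 360u^2 + 216u + 216.
Outer (u): 1824.

Therefore ∬_D (3x^2 + 3y^2) dx dy = 1824.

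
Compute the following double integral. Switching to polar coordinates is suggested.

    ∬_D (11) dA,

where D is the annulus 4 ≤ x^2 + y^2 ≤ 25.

The region D is 2 ≤ r ≤ 5, 0 ≤ θ ≤ 2π in polar coordinates, where x = r cos(θ), y = r sin(θ), and dA = r dr dθ.

Under the substitution, the integrand becomes 11, so

    ∬_D (11) dA = ∫_{0}^{2π} ∫_{2}^{5} (11) · r dr dθ.

Inner integral (in r): ∫_{2}^{5} (11) · r dr = 231/2.

Outer integral (in θ): ∫_{0}^{2π} (231/2) dθ = 231π.

Therefore ∬_D (11) dA = 231π.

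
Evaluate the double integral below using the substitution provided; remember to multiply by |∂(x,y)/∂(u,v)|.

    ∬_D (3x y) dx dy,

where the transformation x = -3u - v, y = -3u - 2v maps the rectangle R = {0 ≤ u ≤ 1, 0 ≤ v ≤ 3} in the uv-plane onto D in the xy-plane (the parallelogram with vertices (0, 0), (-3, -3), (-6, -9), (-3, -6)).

Compute the Jacobian determinant of (x, y) with respect to (u, v):

    ∂(x,y)/∂(u,v) = | -3  -1 | = (-3)(-2) - (-1)(-3) = 3.
                   | -3  -2 |

Its absolute value is |J| = 3 (the area scaling factor).

Substituting x = -3u - v, y = -3u - 2v into the integrand,

    3x y → 27u^2 + 27u v + 6v^2,

so the integral becomes

    ∬_R (27u^2 + 27u v + 6v^2) · |J| du dv = ∫_0^1 ∫_0^3 (81u^2 + 81u v + 18v^2) dv du.

Inner (v): 243u^2 + 729u/2 + 162.
Outer (u): 1701/4.

Therefore ∬_D (3x y) dx dy = 1701/4.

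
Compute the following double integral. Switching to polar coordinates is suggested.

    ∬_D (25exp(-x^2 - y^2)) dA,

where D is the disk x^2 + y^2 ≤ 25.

The region D is 0 ≤ r ≤ 5, 0 ≤ θ ≤ 2π in polar coordinates, where x = r cos(θ), y = r sin(θ), and dA = r dr dθ.

Under the substitution, the integrand becomes 25exp(-r^2), so

    ∬_D (25exp(-x^2 - y^2)) dA = ∫_{0}^{2π} ∫_{0}^{5} (25exp(-r^2)) · r dr dθ.

Inner integral (in r): ∫_{0}^{5} (25exp(-r^2)) · r dr = 25/2 - 25exp(-25)/2.

Outer integral (in θ): ∫_{0}^{2π} (25/2 - 25exp(-25)/2) dθ = -25π exp(-25) + 25π.

Therefore ∬_D (25exp(-x^2 - y^2)) dA = -25π exp(-25) + 25π.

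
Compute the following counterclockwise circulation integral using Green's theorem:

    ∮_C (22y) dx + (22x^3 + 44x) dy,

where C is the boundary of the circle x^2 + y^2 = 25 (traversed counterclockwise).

Green's theorem converts the closed line integral into a double integral over the enclosed region D:

    ∮_C P dx + Q dy = ∬_D (∂Q/∂x - ∂P/∂y) dA.

Here P = 22y, Q = 22x^3 + 44x, so

    ∂Q/∂x = 66x^2 + 44,    ∂P/∂y = 22,
    ∂Q/∂x - ∂P/∂y = 66x^2 + 22.

D is the region x^2 + y^2 ≤ 25. Evaluating the double integral:

In polar coordinates (x = r cos θ, y = r sin θ, dA = r dr dθ) the integrand becomes 66r^2cos(θ)^2 + 22, so

    ∬_D (66x^2 + 22) dA = ∫_0^{2π} ∫_0^{5} (66r^2cos(θ)^2 + 22) · r dr dθ.

Inner (r from 0 to 5): 20625cos(θ)^2/2 + 275.
Outer (θ from 0 to 2π): 21725π/2.

Therefore ∮_C P dx + Q dy = 21725π/2.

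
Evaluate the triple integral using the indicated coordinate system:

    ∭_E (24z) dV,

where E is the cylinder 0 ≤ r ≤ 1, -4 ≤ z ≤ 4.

In cylindrical coordinates, x = r cos(θ), y = r sin(θ), z = z, and dV = r dr dθ dz.

The integrand becomes 24z, so

    ∭_E (24z) dV = ∫_{0}^{2π} ∫_{0}^{1} ∫_{-4}^{4} (24z) · r dz dr dθ.

Inner (z): 0.
Middle (r from 0 to 1): 0.
Outer (θ): 0.

Therefore the triple integral equals 0.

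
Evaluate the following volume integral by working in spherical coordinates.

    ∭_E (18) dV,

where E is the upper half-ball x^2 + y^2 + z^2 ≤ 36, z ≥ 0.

In spherical coordinates, x = ρ sin(φ) cos(θ), y = ρ sin(φ) sin(θ), z = ρ cos(φ), and dV = ρ^2 sin(φ) dρ dφ dθ.

The integrand becomes 18, so

    ∭_E (18) dV = ∫_{0}^{2π} ∫_{0}^{π/2} ∫_{0}^{6} (18) · ρ^2 sin(φ) dρ dφ dθ.

Inner (ρ): 1296sin(φ).
Middle (φ): 1296.
Outer (θ): 2592π.

Therefore the triple integral equals 2592π.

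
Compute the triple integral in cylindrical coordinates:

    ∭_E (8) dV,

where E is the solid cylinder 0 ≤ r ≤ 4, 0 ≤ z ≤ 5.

In cylindrical coordinates, x = r cos(θ), y = r sin(θ), z = z, and dV = r dr dθ dz.

The integrand becomes 8, so

    ∭_E (8) dV = ∫_{0}^{2π} ∫_{0}^{4} ∫_{0}^{5} (8) · r dz dr dθ.

Inner (z): 40r.
Middle (r from 0 to 4): 320.
Outer (θ): 640π.

Therefore the triple integral equals 640π.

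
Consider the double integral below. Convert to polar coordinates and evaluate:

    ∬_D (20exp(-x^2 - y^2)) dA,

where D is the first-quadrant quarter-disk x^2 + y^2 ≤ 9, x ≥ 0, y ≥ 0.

The region D is 0 ≤ r ≤ 3, 0 ≤ θ ≤ π/2 in polar coordinates, where x = r cos(θ), y = r sin(θ), and dA = r dr dθ.

Under the substitution, the integrand becomes 20exp(-r^2), so

    ∬_D (20exp(-x^2 - y^2)) dA = ∫_{0}^{π/2} ∫_{0}^{3} (20exp(-r^2)) · r dr dθ.

Inner integral (in r): ∫_{0}^{3} (20exp(-r^2)) · r dr = 10 - 10exp(-9).

Outer integral (in θ): ∫_{0}^{π/2} (10 - 10exp(-9)) dθ = -5π exp(-9) + 5π.

Therefore ∬_D (20exp(-x^2 - y^2)) dA = -5π exp(-9) + 5π.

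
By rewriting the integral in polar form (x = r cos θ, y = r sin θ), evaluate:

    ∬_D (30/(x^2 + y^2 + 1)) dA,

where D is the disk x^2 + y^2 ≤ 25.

The region D is 0 ≤ r ≤ 5, 0 ≤ θ ≤ 2π in polar coordinates, where x = r cos(θ), y = r sin(θ), and dA = r dr dθ.

Under the substitution, the integrand becomes 30/(r^2 + 1), so

    ∬_D (30/(x^2 + y^2 + 1)) dA = ∫_{0}^{2π} ∫_{0}^{5} (30/(r^2 + 1)) · r dr dθ.

Inner integral (in r): ∫_{0}^{5} (30/(r^2 + 1)) · r dr = log(1677259342285725925376).

Outer integral (in θ): ∫_{0}^{2π} (log(1677259342285725925376)) dθ = 30π log(26).

Therefore ∬_D (30/(x^2 + y^2 + 1)) dA = 30π log(26).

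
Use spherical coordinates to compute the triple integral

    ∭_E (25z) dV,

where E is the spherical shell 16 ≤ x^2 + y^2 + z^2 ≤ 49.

In spherical coordinates, x = ρ sin(φ) cos(θ), y = ρ sin(φ) sin(θ), z = ρ cos(φ), and dV = ρ^2 sin(φ) dρ dφ dθ.

The integrand becomes 25ρ cos(φ), so

    ∭_E (25z) dV = ∫_{0}^{2π} ∫_{0}^{π} ∫_{4}^{7} (25ρ cos(φ)) · ρ^2 sin(φ) dρ dφ dθ.

Inner (ρ): 53625sin(2φ)/8.
Middle (φ): 0.
Outer (θ): 0.

Therefore the triple integral equals 0.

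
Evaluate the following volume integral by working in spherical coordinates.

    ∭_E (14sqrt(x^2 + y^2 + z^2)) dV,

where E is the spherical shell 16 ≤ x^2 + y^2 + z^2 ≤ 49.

In spherical coordinates, x = ρ sin(φ) cos(θ), y = ρ sin(φ) sin(θ), z = ρ cos(φ), and dV = ρ^2 sin(φ) dρ dφ dθ.

The integrand becomes 14ρ, so

    ∭_E (14sqrt(x^2 + y^2 + z^2)) dV = ∫_{0}^{2π} ∫_{0}^{π} ∫_{4}^{7} (14ρ) · ρ^2 sin(φ) dρ dφ dθ.

Inner (ρ): 15015sin(φ)/2.
Middle (φ): 15015.
Outer (θ): 30030π.

Therefore the triple integral equals 30030π.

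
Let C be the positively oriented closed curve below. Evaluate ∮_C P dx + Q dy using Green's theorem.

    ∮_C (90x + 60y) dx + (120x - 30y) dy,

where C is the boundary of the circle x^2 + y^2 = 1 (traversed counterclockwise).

Green's theorem converts the closed line integral into a double integral over the enclosed region D:

    ∮_C P dx + Q dy = ∬_D (∂Q/∂x - ∂P/∂y) dA.

Here P = 90x + 60y, Q = 120x - 30y, so

    ∂Q/∂x = 120,    ∂P/∂y = 60,
    ∂Q/∂x - ∂P/∂y = 60.

D is the region x^2 + y^2 ≤ 1. Evaluating the double integral:

In polar coordinates (x = r cos θ, y = r sin θ, dA = r dr dθ) the integrand becomes 60, so

    ∬_D (60) dA = ∫_0^{2π} ∫_0^{1} (60) · r dr dθ.

Inner (r from 0 to 1): 30.
Outer (θ from 0 to 2π): 60π.

Therefore ∮_C P dx + Q dy = 60π.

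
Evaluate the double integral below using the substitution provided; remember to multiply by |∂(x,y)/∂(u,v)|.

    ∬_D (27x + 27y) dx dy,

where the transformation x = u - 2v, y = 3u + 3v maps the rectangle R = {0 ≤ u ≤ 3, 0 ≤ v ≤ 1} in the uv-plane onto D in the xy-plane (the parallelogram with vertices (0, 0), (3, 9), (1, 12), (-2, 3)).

Compute the Jacobian determinant of (x, y) with respect to (u, v):

    ∂(x,y)/∂(u,v) = | 1  -2 | = (1)(3) - (-2)(3) = 9.
                   | 3  3 |

Its absolute value is |J| = 9 (the area scaling factor).

Substituting x = u - 2v, y = 3u + 3v into the integrand,

    27x + 27y → 108u + 27v,

so the integral becomes

    ∬_R (108u + 27v) · |J| du dv = ∫_0^3 ∫_0^1 (972u + 243v) dv du.

Inner (v): 972u + 243/2.
Outer (u): 9477/2.

Therefore ∬_D (27x + 27y) dx dy = 9477/2.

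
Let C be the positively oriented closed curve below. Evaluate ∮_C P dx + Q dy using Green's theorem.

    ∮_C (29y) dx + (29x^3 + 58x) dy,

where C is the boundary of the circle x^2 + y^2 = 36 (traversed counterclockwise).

Green's theorem converts the closed line integral into a double integral over the enclosed region D:

    ∮_C P dx + Q dy = ∬_D (∂Q/∂x - ∂P/∂y) dA.

Here P = 29y, Q = 29x^3 + 58x, so

    ∂Q/∂x = 87x^2 + 58,    ∂P/∂y = 29,
    ∂Q/∂x - ∂P/∂y = 87x^2 + 29.

D is the region x^2 + y^2 ≤ 36. Evaluating the double integral:

In polar coordinates (x = r cos θ, y = r sin θ, dA = r dr dθ) the integrand becomes 87r^2cos(θ)^2 + 29, so

    ∬_D (87x^2 + 29) dA = ∫_0^{2π} ∫_0^{6} (87r^2cos(θ)^2 + 29) · r dr dθ.

Inner (r from 0 to 6): 28188cos(θ)^2 + 522.
Outer (θ from 0 to 2π): 29232π.

Therefore ∮_C P dx + Q dy = 29232π.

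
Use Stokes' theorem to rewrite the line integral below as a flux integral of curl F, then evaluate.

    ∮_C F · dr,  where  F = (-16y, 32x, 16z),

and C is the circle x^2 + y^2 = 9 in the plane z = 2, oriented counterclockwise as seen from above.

Let S be the flat disk x^2 + y^2 ≤ 9 in the plane z = 2, with upward unit normal n̂ = ẑ. By Stokes' theorem,

    ∮_C F · dr = ∬_S (∇ × F) · n̂ dS = ∬_D (curl F)_z dA,

where D is the disk x^2 + y^2 ≤ 9.

Compute the curl of F = (-16y, 32x, 16z):
    (∇ × F)_x = ∂F_z/∂y - ∂F_y/∂z = 0,
    (∇ × F)_y = ∂F_x/∂z - ∂F_z/∂x = 0,
    (∇ × F)_z = ∂F_y/∂x - ∂F_x/∂y = 48.

On z = 2, (curl F)_z = 48.

Convert to polar (x = r cos θ, y = r sin θ, dA = r dr dθ); the integrand becomes 48, so

    ∬_D (curl F)_z dA = ∫_0^{2π} ∫_0^{3} (48) · r dr dθ.

Inner (r from 0 to 3): 216.
Outer (θ from 0 to 2π): 432π.

Therefore ∮_C F · dr = 432π.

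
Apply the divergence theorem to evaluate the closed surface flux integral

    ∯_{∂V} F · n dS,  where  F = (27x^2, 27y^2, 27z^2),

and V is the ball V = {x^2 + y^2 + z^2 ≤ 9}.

By the divergence theorem,

    ∯_{∂V} F · n dS = ∭_V (∇ · F) dV.

Compute the divergence:
    ∇ · F = ∂F_x/∂x + ∂F_y/∂y + ∂F_z/∂z = 54x + 54y + 54z.

In spherical coordinates, x = ρ sin(φ) cos(θ), y = ρ sin(φ) sin(θ), z = ρ cos(φ), dV = ρ^2 sin(φ) dρ dφ dθ, with 0 ≤ ρ ≤ 3, 0 ≤ φ ≤ π, 0 ≤ θ ≤ 2π.

The integrand, after substitution and multiplying by the volume element, becomes (54ρ (sqrt(2)sin(φ)sin(θ + π/4) + cos(φ))) · ρ^2 sin(φ), so

    ∭_V (∇·F) dV = ∫_0^{2π} ∫_0^{π} ∫_0^{3} (54ρ (sqrt(2)sin(φ)sin(θ + π/4) + cos(φ))) · ρ^2 sin(φ) dρ dφ dθ.

Inner (ρ from 0 to 3): 2187(sqrt(2)sin(φ)sin(θ + π/4) + cos(φ))sin(φ)/2.
Middle (φ from 0 to π): 2187sqrt(2)π sin(θ + π/4)/4.
Outer (θ from 0 to 2π): 0.

Therefore ∯_{∂V} F · n dS = 0.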